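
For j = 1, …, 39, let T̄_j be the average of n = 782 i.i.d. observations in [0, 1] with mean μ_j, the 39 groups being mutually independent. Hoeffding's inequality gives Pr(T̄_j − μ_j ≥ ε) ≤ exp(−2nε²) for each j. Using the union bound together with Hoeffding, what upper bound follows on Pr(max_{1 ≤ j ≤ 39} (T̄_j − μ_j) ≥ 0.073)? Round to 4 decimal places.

Per-experiment Hoeffding bound: exp(−2·782·0.073²) = exp(−8.33456) = 0.00024008.
Union bound over 39 events: 39·0.00024008 = 0.00936.

0.0094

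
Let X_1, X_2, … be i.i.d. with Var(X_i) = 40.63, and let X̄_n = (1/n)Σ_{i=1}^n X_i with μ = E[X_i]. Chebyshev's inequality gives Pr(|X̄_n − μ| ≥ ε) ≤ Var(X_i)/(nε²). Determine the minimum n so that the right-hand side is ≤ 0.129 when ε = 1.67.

113

Require 40.63/(n·1.67²) ≤ 0.129, i.e. n ≥ 40.63/(0.129·1.67²) = 112.934.
The smallest integer n is 113.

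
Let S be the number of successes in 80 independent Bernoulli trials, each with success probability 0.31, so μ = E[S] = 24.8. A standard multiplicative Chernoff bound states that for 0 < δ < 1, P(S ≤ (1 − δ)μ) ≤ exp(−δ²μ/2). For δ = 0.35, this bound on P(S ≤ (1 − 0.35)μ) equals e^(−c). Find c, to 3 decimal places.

c = δ²μ/2 = 0.35²·24.8/2 = 1.5190.

1.519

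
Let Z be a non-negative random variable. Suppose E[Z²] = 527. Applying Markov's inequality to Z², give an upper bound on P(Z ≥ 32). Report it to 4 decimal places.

0.5146

Since Z ≥ 0, the event {Z ≥ 32} is the same as {Z² ≥ 1024}.
Markov's inequality applied to Z² gives P(Z² ≥ 1024) ≤ E[Z²]/1024 = 527/1024 = 0.5146.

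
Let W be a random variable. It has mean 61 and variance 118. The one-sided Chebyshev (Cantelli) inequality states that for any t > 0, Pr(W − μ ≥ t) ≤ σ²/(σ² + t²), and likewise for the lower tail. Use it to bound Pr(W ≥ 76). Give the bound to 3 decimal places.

Here σ² = 118 and t = 15, so σ² + t² = 343.
Cantelli's bound: 118/343 = 0.3440.

0.344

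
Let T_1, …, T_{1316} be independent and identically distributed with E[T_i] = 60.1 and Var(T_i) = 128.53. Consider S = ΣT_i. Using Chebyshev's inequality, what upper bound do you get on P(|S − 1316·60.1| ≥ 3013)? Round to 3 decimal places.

Var(S) = n·Var(T_i) = 1316·128.53 = 169145.48.
Chebyshev: P(|S − 1316·60.1| ≥ 3013) ≤ Var(S)/3013² = 169145.48/9078169 = 0.0186.

0.019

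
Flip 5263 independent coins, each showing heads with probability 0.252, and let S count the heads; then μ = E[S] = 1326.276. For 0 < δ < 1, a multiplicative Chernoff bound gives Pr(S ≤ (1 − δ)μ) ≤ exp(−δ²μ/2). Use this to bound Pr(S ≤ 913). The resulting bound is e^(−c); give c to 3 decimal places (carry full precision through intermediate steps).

Write 913 = (1 − δ)μ, so δ = 1 − 913/1326.276 = 0.3116063…
Then the exponent is δ²μ/2 = (μ − 913)²/(2μ) = 64.389709.

64.390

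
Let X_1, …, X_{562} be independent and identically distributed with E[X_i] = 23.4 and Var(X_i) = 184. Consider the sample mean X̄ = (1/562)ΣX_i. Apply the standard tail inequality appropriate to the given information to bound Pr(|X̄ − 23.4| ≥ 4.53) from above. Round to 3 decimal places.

With mean and variance of each term known, Chebyshev's inequality bounds the deviation of the sum (or sample mean).
Var(X̄) = Var(X_i)/n = 184/562 = 0.3274.
Chebyshev: Pr(|X̄ − 23.4| ≥ 4.53) ≤ Var(X̄)/(4.53)² = 184/(562·4.53²) = 0.0160.

0.016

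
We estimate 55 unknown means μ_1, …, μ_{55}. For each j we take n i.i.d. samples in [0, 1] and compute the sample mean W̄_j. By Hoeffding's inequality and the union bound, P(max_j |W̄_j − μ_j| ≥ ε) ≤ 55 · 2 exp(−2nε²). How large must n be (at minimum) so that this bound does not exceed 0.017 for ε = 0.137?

234

Need 2·55·exp(−2nε²) ≤ 0.017, i.e. exp(−2nε²) ≤ 0.017/110.
So 2nε² ≥ ln(110/0.017) = 8.775022.
Hence n ≥ 8.775022/(2·0.137²) = 233.764.
The smallest integer n is 234.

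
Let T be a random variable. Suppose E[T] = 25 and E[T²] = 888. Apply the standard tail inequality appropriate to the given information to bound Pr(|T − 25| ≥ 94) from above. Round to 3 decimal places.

The first two moments determine the variance, so Chebyshev's inequality is the sharpest standard bound available.
Var(T) = E[T²] − (E[T])² = 888 − 625 = 263.
Chebyshev's inequality: Pr(|T − μ| ≥ t) ≤ Var(T)/t² = 263/8836 = 0.0298.

0.030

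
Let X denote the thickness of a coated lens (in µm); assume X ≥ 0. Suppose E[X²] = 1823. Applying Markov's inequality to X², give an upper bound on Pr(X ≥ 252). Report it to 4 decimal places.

Since X ≥ 0, the event {X ≥ 252} is the same as {X² ≥ 63504}.
Markov's inequality applied to X² gives Pr(X² ≥ 63504) ≤ E[X²]/63504 = 1823/63504 = 0.0287.

0.0287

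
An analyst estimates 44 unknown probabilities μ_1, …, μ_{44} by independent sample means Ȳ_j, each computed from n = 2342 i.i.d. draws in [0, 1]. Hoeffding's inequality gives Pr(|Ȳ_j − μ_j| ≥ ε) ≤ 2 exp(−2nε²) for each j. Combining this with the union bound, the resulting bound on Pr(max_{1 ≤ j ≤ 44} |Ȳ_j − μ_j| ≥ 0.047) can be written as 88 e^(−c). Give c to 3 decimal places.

10.347

Union bound over the 44 events: Pr(max_{1 ≤ j ≤ 44} |Ȳ_j − μ_j| ≥ 0.047) ≤ 44·2·exp(−2nε²) = 88 exp(−2·2342·0.047²).
So c = 2·2342·0.047² = 10.3470.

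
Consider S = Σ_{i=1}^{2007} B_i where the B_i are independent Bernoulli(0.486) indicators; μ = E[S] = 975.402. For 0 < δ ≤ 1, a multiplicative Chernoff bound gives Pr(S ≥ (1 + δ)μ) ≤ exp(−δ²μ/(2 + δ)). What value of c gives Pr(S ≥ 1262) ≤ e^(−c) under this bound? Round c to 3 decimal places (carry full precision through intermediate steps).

36.712

Write 1262 = (1 + δ)μ, so δ = 1262/975.402 − 1 = 0.2938255…
Then the exponent is δ²μ/(2 + δ) = (1262 − μ)² / (μ·(2 + δ)) = 36.711513.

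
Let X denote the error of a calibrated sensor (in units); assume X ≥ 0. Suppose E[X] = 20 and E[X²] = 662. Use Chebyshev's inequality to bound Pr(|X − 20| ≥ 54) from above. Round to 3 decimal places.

0.090

Var(X) = E[X²] − (E[X])² = 662 − 400 = 262.
Chebyshev's inequality: Pr(|X − μ| ≥ t) ≤ Var(X)/t² = 262/2916 = 0.0898.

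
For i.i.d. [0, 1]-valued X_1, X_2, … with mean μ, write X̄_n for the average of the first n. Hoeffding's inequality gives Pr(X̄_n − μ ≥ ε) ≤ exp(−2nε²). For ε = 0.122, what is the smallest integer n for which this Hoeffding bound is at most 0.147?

65

Require exp(−2nε²) ≤ 0.147, i.e. 2nε² ≥ ln(1/0.147) = 1.917323.
So n ≥ 1.917323 / (2·0.122²) = 64.409.
The smallest integer n is 65.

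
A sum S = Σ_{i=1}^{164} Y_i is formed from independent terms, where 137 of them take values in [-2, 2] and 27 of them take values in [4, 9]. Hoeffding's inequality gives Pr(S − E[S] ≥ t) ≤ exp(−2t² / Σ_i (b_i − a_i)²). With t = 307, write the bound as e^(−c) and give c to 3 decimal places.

65.747

Σ(b_i − a_i)² = 137·4² + 27·5² = 2867.
c = 2t² / 2867 = 2·307² / 2867 = 65.7475.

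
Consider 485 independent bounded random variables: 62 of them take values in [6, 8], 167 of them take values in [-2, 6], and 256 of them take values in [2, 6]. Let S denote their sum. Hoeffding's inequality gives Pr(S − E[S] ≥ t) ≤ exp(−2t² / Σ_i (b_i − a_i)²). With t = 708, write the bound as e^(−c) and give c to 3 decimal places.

Σ(b_i − a_i)² = 62·2² + 167·8² + 256·4² = 15032.
c = 2t² / 15032 = 2·708² / 15032 = 66.6929.

66.693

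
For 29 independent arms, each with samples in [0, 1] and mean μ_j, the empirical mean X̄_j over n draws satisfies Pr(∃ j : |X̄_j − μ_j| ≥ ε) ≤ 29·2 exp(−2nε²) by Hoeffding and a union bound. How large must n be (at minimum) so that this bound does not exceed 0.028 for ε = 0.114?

294

Need 2·29·exp(−2nε²) ≤ 0.028, i.e. exp(−2nε²) ≤ 0.028/58.
So 2nε² ≥ ln(58/0.028) = 7.635994.
Hence n ≥ 7.635994/(2·0.114²) = 293.782.
The smallest integer n is 294.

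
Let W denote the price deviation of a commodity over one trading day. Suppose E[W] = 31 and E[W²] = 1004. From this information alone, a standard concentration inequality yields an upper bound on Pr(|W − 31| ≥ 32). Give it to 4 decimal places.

0.0420

The first two moments determine the variance, so Chebyshev's inequality is the sharpest standard bound available.
Var(W) = E[W²] − (E[W])² = 1004 − 961 = 43.
Chebyshev's inequality: Pr(|W − μ| ≥ t) ≤ Var(W)/t² = 43/1024 = 0.0420.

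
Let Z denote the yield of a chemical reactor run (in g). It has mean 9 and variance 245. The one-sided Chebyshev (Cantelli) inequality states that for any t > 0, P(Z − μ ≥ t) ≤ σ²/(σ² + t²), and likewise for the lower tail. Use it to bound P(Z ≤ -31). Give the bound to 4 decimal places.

Here σ² = 245 and t = 40, so σ² + t² = 1845.
Cantelli's bound: 245/1845 = 0.1328.

0.1328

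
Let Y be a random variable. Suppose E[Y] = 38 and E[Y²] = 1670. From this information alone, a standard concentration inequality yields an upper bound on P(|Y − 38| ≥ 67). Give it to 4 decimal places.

The first two moments determine the variance, so Chebyshev's inequality is the sharpest standard bound available.
Var(Y) = E[Y²] − (E[Y])² = 1670 − 1444 = 226.
Chebyshev's inequality: P(|Y − μ| ≥ t) ≤ Var(Y)/t² = 226/4489 = 0.0503.

0.0503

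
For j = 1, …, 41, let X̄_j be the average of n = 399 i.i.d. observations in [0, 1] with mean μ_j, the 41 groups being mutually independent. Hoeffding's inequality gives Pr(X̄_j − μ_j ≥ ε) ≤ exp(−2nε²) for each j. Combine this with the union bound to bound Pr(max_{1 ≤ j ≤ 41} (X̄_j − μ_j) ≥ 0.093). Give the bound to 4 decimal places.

Per-experiment Hoeffding bound: exp(−2·399·0.093²) = exp(−6.90190) = 0.0010059.
Union bound over 41 events: 41·0.0010059 = 0.04124.

0.0412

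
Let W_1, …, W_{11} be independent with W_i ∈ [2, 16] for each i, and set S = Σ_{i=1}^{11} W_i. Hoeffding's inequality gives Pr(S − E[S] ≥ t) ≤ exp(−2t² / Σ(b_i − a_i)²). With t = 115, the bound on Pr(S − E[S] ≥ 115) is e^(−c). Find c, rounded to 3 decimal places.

12.268

Σ(b_i − a_i)² = 11·(14)² = 2156.
c = 2t²/2156 = 2·115²/2156 = 12.2681.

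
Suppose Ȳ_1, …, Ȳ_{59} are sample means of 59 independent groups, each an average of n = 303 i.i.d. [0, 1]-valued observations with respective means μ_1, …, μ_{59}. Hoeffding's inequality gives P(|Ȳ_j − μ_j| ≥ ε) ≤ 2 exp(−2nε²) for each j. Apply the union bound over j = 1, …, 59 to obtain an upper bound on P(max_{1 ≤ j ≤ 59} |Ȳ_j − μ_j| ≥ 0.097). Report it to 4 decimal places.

0.3941

Per-experiment Hoeffding bound: 2·exp(−2·303·0.097²) = 2·exp(−5.70185) = 0.0066795.
Union bound over 59 events: 59·0.0066795 = 0.39409.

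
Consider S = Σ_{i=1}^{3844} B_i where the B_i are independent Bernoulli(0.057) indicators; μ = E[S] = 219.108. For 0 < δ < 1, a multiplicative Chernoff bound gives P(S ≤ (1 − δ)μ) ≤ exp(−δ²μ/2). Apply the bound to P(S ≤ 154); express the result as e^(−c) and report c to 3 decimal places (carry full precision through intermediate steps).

Write 154 = (1 − δ)μ, so δ = 1 − 154/219.108 = 0.2971503…
Then the exponent is δ²μ/2 = (μ − 154)²/(2μ) = 9.673430.

9.673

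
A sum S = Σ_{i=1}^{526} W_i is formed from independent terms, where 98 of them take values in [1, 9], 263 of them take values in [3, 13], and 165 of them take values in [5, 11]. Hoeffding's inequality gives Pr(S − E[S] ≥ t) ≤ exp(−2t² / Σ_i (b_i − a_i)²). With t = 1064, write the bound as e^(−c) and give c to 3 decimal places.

58.792

Σ(b_i − a_i)² = 98·8² + 263·10² + 165·6² = 38512.
c = 2t² / 38512 = 2·1064² / 38512 = 58.7919.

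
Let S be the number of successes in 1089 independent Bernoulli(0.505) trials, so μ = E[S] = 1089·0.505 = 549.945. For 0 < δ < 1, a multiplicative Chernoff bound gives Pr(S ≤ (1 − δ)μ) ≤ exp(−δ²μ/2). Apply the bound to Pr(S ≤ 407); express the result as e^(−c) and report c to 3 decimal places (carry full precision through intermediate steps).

Write 407 = (1 − δ)μ, so δ = 1 − 407/549.945 = 0.259926…
Then the exponent is δ²μ/2 = (μ − 407)²/(2μ) = 18.577561.

18.578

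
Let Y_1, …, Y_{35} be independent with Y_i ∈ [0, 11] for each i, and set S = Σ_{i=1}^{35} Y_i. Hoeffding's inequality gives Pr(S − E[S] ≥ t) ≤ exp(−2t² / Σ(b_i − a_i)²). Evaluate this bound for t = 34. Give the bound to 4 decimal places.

0.5793

Σ(b_i − a_i)² = 35·(11)² = 4235.
Exponent = 2·34²/4235 = 0.5459.
Bound = exp(−0.5459) = 0.57930.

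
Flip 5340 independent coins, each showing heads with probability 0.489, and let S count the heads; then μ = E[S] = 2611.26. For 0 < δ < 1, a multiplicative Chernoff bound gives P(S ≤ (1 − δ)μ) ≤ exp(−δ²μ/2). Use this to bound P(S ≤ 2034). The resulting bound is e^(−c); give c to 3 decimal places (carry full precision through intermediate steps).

Write 2034 = (1 − δ)μ, so δ = 1 − 2034/2611.26 = 0.2210657…
Then the exponent is δ²μ/2 = (μ − 2034)²/(2μ) = 63.806191.

63.806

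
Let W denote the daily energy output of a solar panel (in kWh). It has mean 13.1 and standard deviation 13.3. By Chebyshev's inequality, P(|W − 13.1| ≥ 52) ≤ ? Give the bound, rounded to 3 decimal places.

Chebyshev: P(|W − μ| ≥ t) ≤ Var(W)/t².
Var(W) = σ² = 13.3² = 176.89.
Bound = 176.89 / 2704 = 0.0654.

0.065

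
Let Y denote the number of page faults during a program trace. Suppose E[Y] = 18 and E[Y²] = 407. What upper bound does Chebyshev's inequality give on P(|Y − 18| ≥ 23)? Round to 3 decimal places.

Var(Y) = E[Y²] − (E[Y])² = 407 − 324 = 83.
Chebyshev's inequality: P(|Y − μ| ≥ t) ≤ Var(Y)/t² = 83/529 = 0.1569.

0.157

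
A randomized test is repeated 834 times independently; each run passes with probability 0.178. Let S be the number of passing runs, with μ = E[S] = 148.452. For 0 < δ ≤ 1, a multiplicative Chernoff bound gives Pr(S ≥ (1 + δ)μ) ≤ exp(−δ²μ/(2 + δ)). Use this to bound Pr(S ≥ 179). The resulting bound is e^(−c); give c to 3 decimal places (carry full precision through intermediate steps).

2.850

Write 179 = (1 + δ)μ, so δ = 179/148.452 − 1 = 0.205777…
Then the exponent is δ²μ/(2 + δ) = (179 − μ)² / (μ·(2 + δ)) = 2.849823.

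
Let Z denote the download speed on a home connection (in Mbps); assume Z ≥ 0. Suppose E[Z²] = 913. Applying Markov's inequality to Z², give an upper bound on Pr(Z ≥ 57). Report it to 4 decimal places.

Since Z ≥ 0, the event {Z ≥ 57} is the same as {Z² ≥ 3249}.
Markov's inequality applied to Z² gives Pr(Z² ≥ 3249) ≤ E[Z²]/3249 = 913/3249 = 0.2810.

0.2810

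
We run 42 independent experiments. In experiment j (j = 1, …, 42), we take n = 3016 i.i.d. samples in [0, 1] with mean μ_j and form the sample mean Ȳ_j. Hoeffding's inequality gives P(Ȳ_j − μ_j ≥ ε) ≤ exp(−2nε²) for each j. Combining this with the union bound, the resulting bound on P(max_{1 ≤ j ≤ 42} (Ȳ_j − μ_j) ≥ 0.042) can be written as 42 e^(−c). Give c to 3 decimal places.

10.640

Union bound over the 42 events: P(max_{1 ≤ j ≤ 42} (Ȳ_j − μ_j) ≥ 0.042) ≤ 42·exp(−2nε²) = 42 exp(−2·3016·0.042²).
So c = 2·3016·0.042² = 10.6404.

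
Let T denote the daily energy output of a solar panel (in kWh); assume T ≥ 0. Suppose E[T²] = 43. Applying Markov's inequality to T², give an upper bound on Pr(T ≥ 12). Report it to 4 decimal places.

Since T ≥ 0, the event {T ≥ 12} is the same as {T² ≥ 144}.
Markov's inequality applied to T² gives Pr(T² ≥ 144) ≤ E[T²]/144 = 43/144 = 0.2986.

0.2986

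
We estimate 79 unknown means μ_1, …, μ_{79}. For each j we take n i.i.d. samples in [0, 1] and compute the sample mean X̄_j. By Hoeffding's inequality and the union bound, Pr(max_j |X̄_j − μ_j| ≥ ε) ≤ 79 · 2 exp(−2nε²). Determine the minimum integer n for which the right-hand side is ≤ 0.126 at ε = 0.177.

114

Need 2·79·exp(−2nε²) ≤ 0.126, i.e. exp(−2nε²) ≤ 0.126/158.
So 2nε² ≥ ln(158/0.126) = 7.134068.
Hence n ≥ 7.134068/(2·0.177²) = 113.857.
The smallest integer n is 114.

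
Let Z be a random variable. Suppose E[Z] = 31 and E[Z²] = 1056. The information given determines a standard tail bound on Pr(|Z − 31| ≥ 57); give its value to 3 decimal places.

0.029

The first two moments determine the variance, so Chebyshev's inequality is the sharpest standard bound available.
Var(Z) = E[Z²] − (E[Z])² = 1056 − 961 = 95.
Chebyshev's inequality: Pr(|Z − μ| ≥ t) ≤ Var(Z)/t² = 95/3249 = 0.0292.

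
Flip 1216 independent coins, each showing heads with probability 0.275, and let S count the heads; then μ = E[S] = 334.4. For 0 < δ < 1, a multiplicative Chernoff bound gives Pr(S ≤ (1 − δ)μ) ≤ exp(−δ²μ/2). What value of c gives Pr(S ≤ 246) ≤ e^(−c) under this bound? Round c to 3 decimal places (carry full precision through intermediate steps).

11.684

Write 246 = (1 − δ)μ, so δ = 1 − 246/334.4 = 0.2643541…
Then the exponent is δ²μ/2 = (μ − 246)²/(2μ) = 11.684450.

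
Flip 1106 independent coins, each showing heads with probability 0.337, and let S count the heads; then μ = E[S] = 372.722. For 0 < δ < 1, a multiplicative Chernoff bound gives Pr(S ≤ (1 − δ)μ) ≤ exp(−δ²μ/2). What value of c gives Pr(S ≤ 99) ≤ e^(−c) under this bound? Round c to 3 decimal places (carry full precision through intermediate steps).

Write 99 = (1 − δ)μ, so δ = 1 − 99/372.722 = 0.7343865…
Then the exponent is δ²μ/2 = (μ − 99)²/(2μ) = 100.508869.

100.509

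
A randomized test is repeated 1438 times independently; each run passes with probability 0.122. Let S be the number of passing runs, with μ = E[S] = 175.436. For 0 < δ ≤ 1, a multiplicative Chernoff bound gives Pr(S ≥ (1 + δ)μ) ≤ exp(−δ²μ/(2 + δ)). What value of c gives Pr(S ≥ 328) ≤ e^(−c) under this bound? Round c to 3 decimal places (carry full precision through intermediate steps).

46.234

Write 328 = (1 + δ)μ, so δ = 328/175.436 − 1 = 0.8696277…
Then the exponent is δ²μ/(2 + δ) = (328 − μ)² / (μ·(2 + δ)) = 46.233829.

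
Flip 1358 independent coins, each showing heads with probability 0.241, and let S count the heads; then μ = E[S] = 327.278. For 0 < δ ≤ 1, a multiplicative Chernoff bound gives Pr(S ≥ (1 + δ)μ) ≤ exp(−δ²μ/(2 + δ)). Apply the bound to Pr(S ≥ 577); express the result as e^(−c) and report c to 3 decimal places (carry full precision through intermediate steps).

68.962

Write 577 = (1 + δ)μ, so δ = 577/327.278 − 1 = 0.7630272…
Then the exponent is δ²μ/(2 + δ) = (577 − μ)² / (μ·(2 + δ)) = 68.962285.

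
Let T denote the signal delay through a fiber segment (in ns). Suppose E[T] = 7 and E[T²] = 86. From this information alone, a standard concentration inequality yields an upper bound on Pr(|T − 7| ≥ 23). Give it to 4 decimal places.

0.0699

The first two moments determine the variance, so Chebyshev's inequality is the sharpest standard bound available.
Var(T) = E[T²] − (E[T])² = 86 − 49 = 37.
Chebyshev's inequality: Pr(|T − μ| ≥ t) ≤ Var(T)/t² = 37/529 = 0.0699.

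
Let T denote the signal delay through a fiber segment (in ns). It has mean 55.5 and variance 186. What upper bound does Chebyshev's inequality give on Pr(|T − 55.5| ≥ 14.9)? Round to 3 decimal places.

0.838

Chebyshev: Pr(|T − μ| ≥ t) ≤ Var(T)/t².
Bound = 186 / 222.01 = 0.8378.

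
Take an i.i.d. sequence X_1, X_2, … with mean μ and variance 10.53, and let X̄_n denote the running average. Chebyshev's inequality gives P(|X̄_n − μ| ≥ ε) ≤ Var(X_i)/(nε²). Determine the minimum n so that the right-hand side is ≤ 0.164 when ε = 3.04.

7

Require 10.53/(n·3.04²) ≤ 0.164, i.e. n ≥ 10.53/(0.164·3.04²) = 6.948.
The smallest integer n is 7.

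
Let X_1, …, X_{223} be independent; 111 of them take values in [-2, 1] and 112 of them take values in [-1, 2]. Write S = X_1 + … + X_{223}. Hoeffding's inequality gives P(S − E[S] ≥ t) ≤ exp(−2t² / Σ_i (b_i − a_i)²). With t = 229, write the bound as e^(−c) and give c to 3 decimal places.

52.258

Σ(b_i − a_i)² = 111·3² + 112·3² = 2007.
c = 2t² / 2007 = 2·229² / 2007 = 52.2581.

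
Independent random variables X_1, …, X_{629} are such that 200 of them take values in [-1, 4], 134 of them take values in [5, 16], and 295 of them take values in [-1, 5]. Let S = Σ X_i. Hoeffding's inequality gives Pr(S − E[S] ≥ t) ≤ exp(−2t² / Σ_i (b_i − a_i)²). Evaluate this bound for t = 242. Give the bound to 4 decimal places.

0.0252

Σ(b_i − a_i)² = 200·5² + 134·11² + 295·6² = 31834.
Exponent = 2·242² / 31834 = 3.67934.
Bound = exp(−3.67934) = 0.02524.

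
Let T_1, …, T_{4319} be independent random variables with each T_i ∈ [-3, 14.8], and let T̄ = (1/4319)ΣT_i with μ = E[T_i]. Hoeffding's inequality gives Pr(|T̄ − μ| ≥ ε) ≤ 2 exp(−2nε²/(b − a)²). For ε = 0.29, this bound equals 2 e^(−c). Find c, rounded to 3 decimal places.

c = 2nε²/(b − a)² = 2·4319·0.29² / 17.8² = 2.2928.

2.293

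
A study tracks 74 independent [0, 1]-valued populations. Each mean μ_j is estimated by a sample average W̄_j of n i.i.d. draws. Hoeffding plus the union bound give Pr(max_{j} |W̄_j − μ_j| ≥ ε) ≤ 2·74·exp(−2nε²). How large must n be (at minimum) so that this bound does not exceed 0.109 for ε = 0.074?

Need 2·74·exp(−2nε²) ≤ 0.109, i.e. exp(−2nε²) ≤ 0.109/148.
So 2nε² ≥ ln(148/0.109) = 7.213620.
Hence n ≥ 7.213620/(2·0.074²) = 658.658.
The smallest integer n is 659.

659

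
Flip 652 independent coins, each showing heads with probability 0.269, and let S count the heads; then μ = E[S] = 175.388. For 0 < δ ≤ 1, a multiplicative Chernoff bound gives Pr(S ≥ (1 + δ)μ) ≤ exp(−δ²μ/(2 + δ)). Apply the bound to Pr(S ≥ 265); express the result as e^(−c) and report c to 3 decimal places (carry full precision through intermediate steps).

18.235

Write 265 = (1 + δ)μ, so δ = 265/175.388 − 1 = 0.5109358…
Then the exponent is δ²μ/(2 + δ) = (265 − μ)² / (μ·(2 + δ)) = 18.234626.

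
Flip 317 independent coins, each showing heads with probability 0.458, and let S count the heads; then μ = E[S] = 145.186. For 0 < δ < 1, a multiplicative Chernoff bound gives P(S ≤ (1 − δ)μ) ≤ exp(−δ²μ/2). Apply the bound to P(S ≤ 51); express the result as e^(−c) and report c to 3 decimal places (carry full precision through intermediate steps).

Write 51 = (1 − δ)μ, so δ = 1 − 51/145.186 = 0.6487265…
Then the exponent is δ²μ/2 = (μ − 51)²/(2μ) = 30.550475.

30.550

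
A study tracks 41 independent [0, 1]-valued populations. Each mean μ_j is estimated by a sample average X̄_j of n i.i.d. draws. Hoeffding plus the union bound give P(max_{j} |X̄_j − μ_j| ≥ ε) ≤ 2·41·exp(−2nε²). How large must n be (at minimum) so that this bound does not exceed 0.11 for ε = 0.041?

1968

Need 2·41·exp(−2nε²) ≤ 0.11, i.e. exp(−2nε²) ≤ 0.11/82.
So 2nε² ≥ ln(82/0.11) = 6.613994.
Hence n ≥ 6.613994/(2·0.041²) = 1967.280.
The smallest integer n is 1968.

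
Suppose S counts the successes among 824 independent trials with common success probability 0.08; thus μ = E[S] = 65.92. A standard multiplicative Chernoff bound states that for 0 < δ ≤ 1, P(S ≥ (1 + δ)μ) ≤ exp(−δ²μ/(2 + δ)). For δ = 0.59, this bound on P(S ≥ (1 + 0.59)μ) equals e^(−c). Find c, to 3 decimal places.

8.860

c = δ²μ/(2 + δ) = 0.59²·65.92/(2 + 0.59) = 8.8597.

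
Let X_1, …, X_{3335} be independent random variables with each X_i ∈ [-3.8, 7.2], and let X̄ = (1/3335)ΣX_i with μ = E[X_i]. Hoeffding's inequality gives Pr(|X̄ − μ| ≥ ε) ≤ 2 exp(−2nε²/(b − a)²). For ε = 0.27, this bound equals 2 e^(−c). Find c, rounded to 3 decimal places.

4.019

c = 2nε²/(b − a)² = 2·3335·0.27² / 11² = 4.0185.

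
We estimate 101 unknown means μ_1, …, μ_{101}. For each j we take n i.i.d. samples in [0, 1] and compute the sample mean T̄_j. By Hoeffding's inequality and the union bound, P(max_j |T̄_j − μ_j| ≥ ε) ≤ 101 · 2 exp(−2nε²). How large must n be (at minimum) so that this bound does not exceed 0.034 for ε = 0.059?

Need 2·101·exp(−2nε²) ≤ 0.034, i.e. exp(−2nε²) ≤ 0.034/202.
So 2nε² ≥ ln(202/0.034) = 8.689662.
Hence n ≥ 8.689662/(2·0.059²) = 1248.156.
The smallest integer n is 1249.

1249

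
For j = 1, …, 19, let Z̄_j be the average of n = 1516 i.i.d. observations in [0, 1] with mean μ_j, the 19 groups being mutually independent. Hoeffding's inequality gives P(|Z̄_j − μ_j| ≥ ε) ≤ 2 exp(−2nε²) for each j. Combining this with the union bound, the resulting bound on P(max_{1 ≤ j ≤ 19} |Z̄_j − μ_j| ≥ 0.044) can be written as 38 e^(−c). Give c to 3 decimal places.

Union bound over the 19 events: P(max_{1 ≤ j ≤ 19} |Z̄_j − μ_j| ≥ 0.044) ≤ 19·2·exp(−2nε²) = 38 exp(−2·1516·0.044²).
So c = 2·1516·0.044² = 5.8700.

5.870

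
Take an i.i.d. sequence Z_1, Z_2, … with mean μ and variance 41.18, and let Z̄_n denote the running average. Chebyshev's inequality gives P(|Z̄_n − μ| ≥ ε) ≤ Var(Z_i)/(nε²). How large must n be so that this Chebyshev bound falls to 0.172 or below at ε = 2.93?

Require 41.18/(n·2.93²) ≤ 0.172, i.e. n ≥ 41.18/(0.172·2.93²) = 27.888.
The smallest integer n is 28.

28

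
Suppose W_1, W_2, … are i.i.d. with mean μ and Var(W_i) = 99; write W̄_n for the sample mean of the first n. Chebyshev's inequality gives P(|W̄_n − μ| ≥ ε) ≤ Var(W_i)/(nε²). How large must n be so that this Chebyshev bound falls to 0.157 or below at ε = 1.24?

Require 99/(n·1.24²) ≤ 0.157, i.e. n ≥ 99/(0.157·1.24²) = 410.102.
The smallest integer n is 411.

411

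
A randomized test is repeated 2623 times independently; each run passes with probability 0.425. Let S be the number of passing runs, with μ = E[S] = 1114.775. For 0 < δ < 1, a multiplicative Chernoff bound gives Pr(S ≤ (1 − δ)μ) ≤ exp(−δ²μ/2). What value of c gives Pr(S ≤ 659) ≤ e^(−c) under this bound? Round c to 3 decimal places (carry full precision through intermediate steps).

93.172

Write 659 = (1 − δ)μ, so δ = 1 − 659/1114.775 = 0.4088493…
Then the exponent is δ²μ/2 = (μ − 659)²/(2μ) = 93.171649.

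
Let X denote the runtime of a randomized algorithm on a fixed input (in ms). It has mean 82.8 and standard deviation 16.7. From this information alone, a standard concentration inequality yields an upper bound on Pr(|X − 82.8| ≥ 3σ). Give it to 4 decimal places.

0.1111

Mean and variance are known, so Chebyshev's inequality applies.
Chebyshev: Pr(|X − μ| ≥ t) ≤ Var(X)/t².
Var(X) = σ² = 16.7² = 278.89.
t = 3·16.7 = 50.1.
Bound = 278.89 / 2510.01 = 0.1111.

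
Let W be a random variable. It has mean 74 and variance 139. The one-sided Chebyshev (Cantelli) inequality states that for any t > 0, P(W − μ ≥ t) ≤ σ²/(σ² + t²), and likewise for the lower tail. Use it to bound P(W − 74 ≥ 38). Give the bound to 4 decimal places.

Here σ² = 139 and t = 38, so σ² + t² = 1583.
Cantelli's bound: 139/1583 = 0.0878.

0.0878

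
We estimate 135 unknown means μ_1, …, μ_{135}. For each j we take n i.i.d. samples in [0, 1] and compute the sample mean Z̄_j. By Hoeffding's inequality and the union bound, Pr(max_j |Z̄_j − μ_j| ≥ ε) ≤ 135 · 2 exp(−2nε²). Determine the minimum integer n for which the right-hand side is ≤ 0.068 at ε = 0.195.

109

Need 2·135·exp(−2nε²) ≤ 0.068, i.e. exp(−2nε²) ≤ 0.068/270.
So 2nε² ≥ ln(270/0.068) = 8.286670.
Hence n ≥ 8.286670/(2·0.195²) = 108.963.
The smallest integer n is 109.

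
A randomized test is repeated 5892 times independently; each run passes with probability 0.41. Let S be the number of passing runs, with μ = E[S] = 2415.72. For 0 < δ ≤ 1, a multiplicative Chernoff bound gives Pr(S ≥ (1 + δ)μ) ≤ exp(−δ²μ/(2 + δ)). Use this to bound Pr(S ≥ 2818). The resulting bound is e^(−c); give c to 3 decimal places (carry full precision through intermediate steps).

Write 2818 = (1 + δ)μ, so δ = 2818/2415.72 − 1 = 0.1665259…
Then the exponent is δ²μ/(2 + δ) = (2818 − μ)² / (μ·(2 + δ)) = 30.920492.

30.920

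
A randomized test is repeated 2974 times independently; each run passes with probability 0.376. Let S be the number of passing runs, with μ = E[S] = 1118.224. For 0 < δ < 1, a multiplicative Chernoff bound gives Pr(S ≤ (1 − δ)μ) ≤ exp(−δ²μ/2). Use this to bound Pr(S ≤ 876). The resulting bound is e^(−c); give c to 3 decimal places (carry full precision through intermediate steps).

26.235

Write 876 = (1 − δ)μ, so δ = 1 − 876/1118.224 = 0.2166149…
Then the exponent is δ²μ/2 = (μ − 876)²/(2μ) = 26.234666.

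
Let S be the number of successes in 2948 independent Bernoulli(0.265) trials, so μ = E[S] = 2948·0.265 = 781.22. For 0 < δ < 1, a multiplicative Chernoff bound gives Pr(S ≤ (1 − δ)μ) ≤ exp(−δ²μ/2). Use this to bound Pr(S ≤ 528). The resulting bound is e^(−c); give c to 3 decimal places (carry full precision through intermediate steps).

Write 528 = (1 − δ)μ, so δ = 1 − 528/781.22 = 0.324134…
Then the exponent is δ²μ/2 = (μ − 528)²/(2μ) = 41.038612.

41.039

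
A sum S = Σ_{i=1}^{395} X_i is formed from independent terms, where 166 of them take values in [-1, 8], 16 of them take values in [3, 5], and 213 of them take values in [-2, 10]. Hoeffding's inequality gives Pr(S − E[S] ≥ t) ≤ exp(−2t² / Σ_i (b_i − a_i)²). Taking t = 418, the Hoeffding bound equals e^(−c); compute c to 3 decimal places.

7.909

Σ(b_i − a_i)² = 166·9² + 16·2² + 213·12² = 44182.
c = 2t² / 44182 = 2·418² / 44182 = 7.9093.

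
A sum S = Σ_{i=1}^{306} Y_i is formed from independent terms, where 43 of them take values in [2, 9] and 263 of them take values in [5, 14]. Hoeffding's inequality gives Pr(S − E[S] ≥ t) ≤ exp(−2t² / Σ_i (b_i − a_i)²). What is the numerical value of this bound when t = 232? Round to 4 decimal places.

Σ(b_i − a_i)² = 43·7² + 263·9² = 23410.
Exponent = 2·232² / 23410 = 4.59838.
Bound = exp(−4.59838) = 0.01007.

0.0101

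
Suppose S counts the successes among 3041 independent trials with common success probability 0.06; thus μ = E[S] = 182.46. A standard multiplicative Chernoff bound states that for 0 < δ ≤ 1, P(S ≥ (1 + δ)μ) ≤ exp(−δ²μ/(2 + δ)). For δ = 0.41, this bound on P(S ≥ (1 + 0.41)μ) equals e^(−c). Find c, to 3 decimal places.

12.727

c = δ²μ/(2 + δ) = 0.41²·182.46/(2 + 0.41) = 12.7268.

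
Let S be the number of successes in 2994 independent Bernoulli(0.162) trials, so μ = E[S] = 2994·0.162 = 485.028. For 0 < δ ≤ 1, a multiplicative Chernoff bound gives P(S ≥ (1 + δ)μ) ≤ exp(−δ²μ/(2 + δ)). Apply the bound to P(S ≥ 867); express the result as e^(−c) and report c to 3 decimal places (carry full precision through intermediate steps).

Write 867 = (1 + δ)μ, so δ = 867/485.028 − 1 = 0.7875257…
Then the exponent is δ²μ/(2 + δ) = (867 − μ)² / (μ·(2 + δ)) = 107.913896.

107.914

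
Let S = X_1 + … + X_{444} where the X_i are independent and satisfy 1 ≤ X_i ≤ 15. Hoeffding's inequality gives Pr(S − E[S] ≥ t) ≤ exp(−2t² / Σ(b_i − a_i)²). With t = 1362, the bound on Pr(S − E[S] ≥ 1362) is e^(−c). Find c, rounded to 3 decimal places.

42.633

Σ(b_i − a_i)² = 444·(14)² = 87024.
c = 2t²/87024 = 2·1362²/87024 = 42.6329.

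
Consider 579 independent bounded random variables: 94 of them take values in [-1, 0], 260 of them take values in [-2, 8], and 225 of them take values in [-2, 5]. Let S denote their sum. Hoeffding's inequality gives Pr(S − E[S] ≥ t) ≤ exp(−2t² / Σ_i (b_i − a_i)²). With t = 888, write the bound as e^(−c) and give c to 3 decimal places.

Σ(b_i − a_i)² = 94·1² + 260·10² + 225·7² = 37119.
c = 2t² / 37119 = 2·888² / 37119 = 42.4874.

42.487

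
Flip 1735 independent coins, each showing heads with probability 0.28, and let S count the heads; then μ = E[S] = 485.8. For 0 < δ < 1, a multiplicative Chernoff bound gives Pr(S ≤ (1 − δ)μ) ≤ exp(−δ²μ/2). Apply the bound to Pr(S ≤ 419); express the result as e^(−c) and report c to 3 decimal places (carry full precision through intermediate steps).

4.593

Write 419 = (1 − δ)μ, so δ = 1 − 419/485.8 = 0.1375051…
Then the exponent is δ²μ/2 = (μ − 419)²/(2μ) = 4.592672.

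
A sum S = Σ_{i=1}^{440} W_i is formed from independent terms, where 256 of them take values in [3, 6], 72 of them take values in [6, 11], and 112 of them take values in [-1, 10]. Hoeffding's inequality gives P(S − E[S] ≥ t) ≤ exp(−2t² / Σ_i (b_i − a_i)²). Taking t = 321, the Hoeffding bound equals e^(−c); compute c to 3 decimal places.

11.672

Σ(b_i − a_i)² = 256·3² + 72·5² + 112·11² = 17656.
c = 2t² / 17656 = 2·321² / 17656 = 11.6721.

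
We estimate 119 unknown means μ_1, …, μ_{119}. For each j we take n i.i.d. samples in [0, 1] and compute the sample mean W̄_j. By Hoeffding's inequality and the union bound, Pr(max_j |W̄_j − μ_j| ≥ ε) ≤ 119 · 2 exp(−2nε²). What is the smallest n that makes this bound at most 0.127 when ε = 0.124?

Need 2·119·exp(−2nε²) ≤ 0.127, i.e. exp(−2nε²) ≤ 0.127/238.
So 2nε² ≥ ln(238/0.127) = 7.535839.
Hence n ≥ 7.535839/(2·0.124²) = 245.052.
The smallest integer n is 246.

246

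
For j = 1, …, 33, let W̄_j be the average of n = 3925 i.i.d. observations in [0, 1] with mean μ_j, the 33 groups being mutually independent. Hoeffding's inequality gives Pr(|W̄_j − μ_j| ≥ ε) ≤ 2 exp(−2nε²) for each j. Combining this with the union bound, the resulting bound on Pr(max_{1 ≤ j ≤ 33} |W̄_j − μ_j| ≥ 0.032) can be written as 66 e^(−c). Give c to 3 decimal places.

8.038

Union bound over the 33 events: Pr(max_{1 ≤ j ≤ 33} |W̄_j − μ_j| ≥ 0.032) ≤ 33·2·exp(−2nε²) = 66 exp(−2·3925·0.032²).
So c = 2·3925·0.032² = 8.0384.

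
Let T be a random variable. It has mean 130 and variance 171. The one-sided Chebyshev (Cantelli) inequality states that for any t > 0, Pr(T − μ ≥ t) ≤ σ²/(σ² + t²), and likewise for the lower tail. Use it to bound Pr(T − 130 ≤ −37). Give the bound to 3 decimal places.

0.111

Here σ² = 171 and t = 37, so σ² + t² = 1540.
Cantelli's bound: 171/1540 = 0.1110.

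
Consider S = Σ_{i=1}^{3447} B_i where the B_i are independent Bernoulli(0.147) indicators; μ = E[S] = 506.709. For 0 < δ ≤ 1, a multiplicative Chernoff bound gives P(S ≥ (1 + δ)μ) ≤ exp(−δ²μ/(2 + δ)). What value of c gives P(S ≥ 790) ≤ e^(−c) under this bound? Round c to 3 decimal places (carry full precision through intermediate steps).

Write 790 = (1 + δ)μ, so δ = 790/506.709 − 1 = 0.5590803…
Then the exponent is δ²μ/(2 + δ) = (790 − μ)² / (μ·(2 + δ)) = 61.890363.

61.890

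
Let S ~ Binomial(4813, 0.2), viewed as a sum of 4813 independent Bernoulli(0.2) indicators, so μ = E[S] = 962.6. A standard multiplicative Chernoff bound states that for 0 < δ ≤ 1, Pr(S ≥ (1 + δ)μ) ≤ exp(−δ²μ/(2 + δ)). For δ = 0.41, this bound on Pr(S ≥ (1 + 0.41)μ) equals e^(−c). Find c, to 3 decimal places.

c = δ²μ/(2 + δ) = 0.41²·962.6/(2 + 0.41) = 67.1423.

67.142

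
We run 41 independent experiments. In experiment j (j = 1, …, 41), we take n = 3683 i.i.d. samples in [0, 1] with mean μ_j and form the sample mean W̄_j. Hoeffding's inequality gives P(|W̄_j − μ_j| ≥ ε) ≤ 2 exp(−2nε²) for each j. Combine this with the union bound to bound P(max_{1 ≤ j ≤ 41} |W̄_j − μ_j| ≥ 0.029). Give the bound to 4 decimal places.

0.1673

Per-experiment Hoeffding bound: 2·exp(−2·3683·0.029²) = 2·exp(−6.19481) = 0.00408.
Union bound over 41 events: 41·0.00408 = 0.16728.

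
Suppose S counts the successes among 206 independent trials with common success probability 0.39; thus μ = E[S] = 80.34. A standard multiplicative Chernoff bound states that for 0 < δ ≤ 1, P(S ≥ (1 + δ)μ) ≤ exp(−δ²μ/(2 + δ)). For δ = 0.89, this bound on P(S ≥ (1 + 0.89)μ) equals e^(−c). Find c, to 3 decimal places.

c = δ²μ/(2 + δ) = 0.89²·80.34/(2 + 0.89) = 22.0198.

22.020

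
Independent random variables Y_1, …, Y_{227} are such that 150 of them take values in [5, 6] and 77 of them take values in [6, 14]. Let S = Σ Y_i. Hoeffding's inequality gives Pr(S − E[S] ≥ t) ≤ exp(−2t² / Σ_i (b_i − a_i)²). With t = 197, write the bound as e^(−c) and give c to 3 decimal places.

15.285

Σ(b_i − a_i)² = 150·1² + 77·8² = 5078.
c = 2t² / 5078 = 2·197² / 5078 = 15.2852.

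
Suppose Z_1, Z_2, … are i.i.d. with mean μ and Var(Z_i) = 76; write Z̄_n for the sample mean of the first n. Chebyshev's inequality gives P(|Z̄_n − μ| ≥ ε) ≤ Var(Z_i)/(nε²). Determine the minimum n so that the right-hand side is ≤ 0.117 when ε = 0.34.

Require 76/(n·0.34²) ≤ 0.117, i.e. n ≥ 76/(0.117·0.34²) = 5619.141.
The smallest integer n is 5620.

5620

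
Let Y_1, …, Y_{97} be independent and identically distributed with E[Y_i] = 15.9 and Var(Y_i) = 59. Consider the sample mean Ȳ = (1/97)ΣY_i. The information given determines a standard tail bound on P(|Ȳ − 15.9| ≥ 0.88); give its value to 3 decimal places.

With mean and variance of each term known, Chebyshev's inequality bounds the deviation of the sum (or sample mean).
Var(Ȳ) = Var(Y_i)/n = 59/97 = 0.60825.
Chebyshev: P(|Ȳ − 15.9| ≥ 0.88) ≤ Var(Ȳ)/(0.88)² = 59/(97·0.88²) = 0.7854.

0.785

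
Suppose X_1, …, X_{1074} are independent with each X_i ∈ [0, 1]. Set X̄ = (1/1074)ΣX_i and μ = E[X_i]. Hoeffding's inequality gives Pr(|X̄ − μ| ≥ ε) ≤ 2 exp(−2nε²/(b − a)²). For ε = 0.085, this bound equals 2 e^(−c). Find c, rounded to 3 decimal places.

15.519

c = 2nε²/(b − a)² = 2·1074·0.085² / 1² = 15.5193.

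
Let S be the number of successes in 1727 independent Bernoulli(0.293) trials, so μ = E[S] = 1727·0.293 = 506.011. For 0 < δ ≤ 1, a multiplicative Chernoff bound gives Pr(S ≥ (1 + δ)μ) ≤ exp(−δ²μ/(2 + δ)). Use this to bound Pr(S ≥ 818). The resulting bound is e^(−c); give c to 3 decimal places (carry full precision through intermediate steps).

73.517

Write 818 = (1 + δ)μ, so δ = 818/506.011 − 1 = 0.6165656…
Then the exponent is δ²μ/(2 + δ) = (818 − μ)² / (μ·(2 + δ)) = 73.516864.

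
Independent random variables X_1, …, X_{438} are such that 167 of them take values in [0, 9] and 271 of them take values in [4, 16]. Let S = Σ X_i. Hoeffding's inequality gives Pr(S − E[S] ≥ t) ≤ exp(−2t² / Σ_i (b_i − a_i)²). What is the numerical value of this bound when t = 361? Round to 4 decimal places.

0.0070

Σ(b_i − a_i)² = 167·9² + 271·12² = 52551.
Exponent = 2·361² / 52551 = 4.95979.
Bound = exp(−4.95979) = 0.00701.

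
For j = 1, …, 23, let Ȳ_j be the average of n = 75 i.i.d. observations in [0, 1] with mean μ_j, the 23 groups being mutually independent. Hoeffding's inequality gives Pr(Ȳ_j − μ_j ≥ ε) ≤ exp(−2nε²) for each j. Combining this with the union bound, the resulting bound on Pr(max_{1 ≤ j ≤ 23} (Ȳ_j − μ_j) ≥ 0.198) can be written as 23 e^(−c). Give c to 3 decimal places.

5.881

Union bound over the 23 events: Pr(max_{1 ≤ j ≤ 23} (Ȳ_j − μ_j) ≥ 0.198) ≤ 23·exp(−2nε²) = 23 exp(−2·75·0.198²).
So c = 2·75·0.198² = 5.8806.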